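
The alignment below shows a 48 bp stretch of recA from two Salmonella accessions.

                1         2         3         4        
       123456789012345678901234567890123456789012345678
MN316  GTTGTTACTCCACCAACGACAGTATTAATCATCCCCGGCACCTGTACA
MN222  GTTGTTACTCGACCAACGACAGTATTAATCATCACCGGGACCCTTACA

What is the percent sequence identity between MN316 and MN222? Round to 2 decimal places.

89.58%

Differing sites — 11:C/G; 34:C/A; 39:C/G; 43:T/C; 44:G/T.
43 of the 48 sites match, so the percent identity is 43/48 × 100 = 89.58%.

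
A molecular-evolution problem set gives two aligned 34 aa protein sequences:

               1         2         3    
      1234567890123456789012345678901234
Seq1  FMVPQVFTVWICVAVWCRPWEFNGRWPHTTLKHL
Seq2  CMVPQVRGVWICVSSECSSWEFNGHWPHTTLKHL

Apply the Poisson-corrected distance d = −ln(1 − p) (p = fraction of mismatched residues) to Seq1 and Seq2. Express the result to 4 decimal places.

0.3075

The sequences differ at positions 1 (F/C), 7 (F/R), 8 (T/G), 14 (A/S), 15 (V/S), 16 (W/E), 18 (R/S), 19 (P/S), 25 (R/H).
p = 9/34 = 0.264706.
d = −ln(1 − 0.264706) = −ln(0.735294) = 0.3075.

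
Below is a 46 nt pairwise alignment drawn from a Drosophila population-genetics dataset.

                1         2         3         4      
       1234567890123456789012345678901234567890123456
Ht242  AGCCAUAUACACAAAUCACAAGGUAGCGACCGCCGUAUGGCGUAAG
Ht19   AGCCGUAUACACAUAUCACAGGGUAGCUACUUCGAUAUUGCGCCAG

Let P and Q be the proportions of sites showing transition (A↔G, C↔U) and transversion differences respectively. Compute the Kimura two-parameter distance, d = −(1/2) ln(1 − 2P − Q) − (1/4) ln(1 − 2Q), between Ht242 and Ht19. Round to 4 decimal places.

0.2893

Differing sites — 5:A/G (Ti); 14:A/U (Tv); 21:A/G (Ti); 28:G/U (Tv); 31:C/U (Ti); 32:G/U (Tv); 34:C/G (Tv); 35:G/A (Ti); 39:G/U (Tv); 43:U/C (Ti); 44:A/C (Tv).
Of the 11 differences, 5 transitions and 6 transversions over 46 sites: P = 5/46 = 0.108696, Q = 6/46 = 0.130435.
d = −0.5·ln(0.652173) − 0.25·ln(0.739130) = −0.5·(-0.427445) − 0.25·(-0.302281) = 0.2893.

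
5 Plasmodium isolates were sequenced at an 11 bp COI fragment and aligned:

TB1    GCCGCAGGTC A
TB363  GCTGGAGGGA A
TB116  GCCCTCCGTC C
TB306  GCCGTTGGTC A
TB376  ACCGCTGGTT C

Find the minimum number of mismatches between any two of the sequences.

2

Pairwise Hamming distances:
  TB1 vs TB363: 4
  TB1 vs TB116: 5
  TB1 vs TB306: 2
  TB1 vs TB376: 4
  TB363 vs TB116: 8
  TB363 vs TB306: 5
  TB363 vs TB376: 7
  TB116 vs TB306: 4
  TB116 vs TB376: 6
  TB306 vs TB376: 4
The smallest is 2, between TB1 and TB306.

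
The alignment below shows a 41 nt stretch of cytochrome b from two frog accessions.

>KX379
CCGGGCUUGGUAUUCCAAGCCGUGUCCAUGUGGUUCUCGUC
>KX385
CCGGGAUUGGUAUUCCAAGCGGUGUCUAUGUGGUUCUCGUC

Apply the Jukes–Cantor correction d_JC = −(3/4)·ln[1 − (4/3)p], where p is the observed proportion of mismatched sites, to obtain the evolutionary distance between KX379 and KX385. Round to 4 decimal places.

0.0770

The sequences differ at positions 6 (C/A), 21 (C/G), 27 (C/U).
p = 3/41 = 0.073171.
d = −0.75 · ln(1 − (4/3)·0.073171) = −0.75 · ln(0.902439) = −0.75 · (-0.102654) = 0.0770.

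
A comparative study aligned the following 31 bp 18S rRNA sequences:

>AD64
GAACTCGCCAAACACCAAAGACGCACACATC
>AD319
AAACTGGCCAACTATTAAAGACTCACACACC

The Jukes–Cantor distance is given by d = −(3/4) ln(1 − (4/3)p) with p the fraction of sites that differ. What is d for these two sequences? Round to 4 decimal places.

The sequences differ at positions 1 (G/A), 6 (C/G), 12 (A/C), 13 (C/T), 15 (C/T), 16 (C/T), 23 (G/T), 30 (T/C).
p = 8/31 = 0.258065.
d = −0.75 · ln(1 − (4/3)·0.258065) = −0.75 · ln(0.655913) = −0.75 · (-0.421727) = 0.3163.

0.3163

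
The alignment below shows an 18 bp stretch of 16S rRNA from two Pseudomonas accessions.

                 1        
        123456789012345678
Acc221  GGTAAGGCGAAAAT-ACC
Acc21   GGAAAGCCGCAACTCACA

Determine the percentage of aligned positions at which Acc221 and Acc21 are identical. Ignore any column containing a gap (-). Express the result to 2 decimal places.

70.59%

Excluding the 1 gap column leaves 17 comparable sites.
The sequences differ at positions 3 (T/A), 7 (G/C), 10 (A/C), 13 (A/C), 18 (C/A).
12 of the 17 comparable sites match, so the percent identity is 12/17 × 100 = 70.59%.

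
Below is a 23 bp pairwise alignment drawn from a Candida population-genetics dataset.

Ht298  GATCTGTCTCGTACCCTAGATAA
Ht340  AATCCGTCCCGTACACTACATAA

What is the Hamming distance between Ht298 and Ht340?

The sequences differ at positions 1 (G/A), 5 (T/C), 9 (T/C), 15 (C/A), 19 (G/C).
That gives 5 mismatches out of 23 aligned sites, so the Hamming distance is 5.

5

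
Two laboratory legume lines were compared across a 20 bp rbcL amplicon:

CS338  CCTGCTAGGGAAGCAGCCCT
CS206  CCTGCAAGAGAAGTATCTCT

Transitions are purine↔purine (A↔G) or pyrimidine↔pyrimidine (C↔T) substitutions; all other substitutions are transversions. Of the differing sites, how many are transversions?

The sequences differ at positions 6 (T/A, transversion), 9 (G/A, transition), 14 (C/T, transition), 16 (G/T, transversion), 18 (C/T, transition).
Of the 5 differences, 3 transitions and 2 transversions, so the answer is 2.

2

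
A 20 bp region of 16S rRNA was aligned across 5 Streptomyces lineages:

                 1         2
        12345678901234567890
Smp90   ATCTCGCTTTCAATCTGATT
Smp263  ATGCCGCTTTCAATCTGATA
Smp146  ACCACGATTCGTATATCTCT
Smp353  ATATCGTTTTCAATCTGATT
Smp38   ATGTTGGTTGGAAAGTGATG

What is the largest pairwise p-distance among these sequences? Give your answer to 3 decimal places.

Pairwise Hamming distances:
  Smp90 vs Smp263: 3
  Smp90 vs Smp146: 10
  Smp90 vs Smp353: 2
  Smp90 vs Smp38: 8
  Smp263 vs Smp146: 12
  Smp263 vs Smp353: 4
  Smp263 vs Smp38: 8
  Smp146 vs Smp353: 11
  Smp146 vs Smp38: 13
  Smp353 vs Smp38: 8
The largest is 13 mismatches, between Smp146 and Smp38; p = 13/20 = 0.650.

0.650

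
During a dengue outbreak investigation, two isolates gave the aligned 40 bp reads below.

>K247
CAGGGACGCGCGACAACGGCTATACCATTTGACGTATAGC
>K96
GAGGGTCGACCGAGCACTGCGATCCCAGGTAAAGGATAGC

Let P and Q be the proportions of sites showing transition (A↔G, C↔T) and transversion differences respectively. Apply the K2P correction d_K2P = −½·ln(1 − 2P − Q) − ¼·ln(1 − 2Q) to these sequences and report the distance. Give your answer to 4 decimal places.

Differing sites — 1:C/G (Tv); 6:A/T (Tv); 9:C/A (Tv); 10:G/C (Tv); 14:C/G (Tv); 15:A/C (Tv); 18:G/T (Tv); 21:T/G (Tv); 24:A/C (Tv); 28:T/G (Tv); 29:T/G (Tv); 31:G/A (Ti); 33:C/A (Tv); 35:T/G (Tv).
Of the 14 differences, 1 transition and 13 transversions over 40 sites: P = 1/40 = 0.025000, Q = 13/40 = 0.325000.
d = −0.5·ln(0.625000) − 0.25·ln(0.350000) = −0.5·(-0.470004) − 0.25·(-1.049822) = 0.4975.

0.4975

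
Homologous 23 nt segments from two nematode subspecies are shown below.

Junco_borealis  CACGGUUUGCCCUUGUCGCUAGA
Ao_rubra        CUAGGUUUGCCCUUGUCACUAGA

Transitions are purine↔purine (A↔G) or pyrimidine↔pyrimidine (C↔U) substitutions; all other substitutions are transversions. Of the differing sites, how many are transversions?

2

Differing sites — 2:A/U (Tv); 3:C/A (Tv); 18:G/A (Ti).
Of the 3 differences, 1 transition and 2 transversions, so the answer is 2.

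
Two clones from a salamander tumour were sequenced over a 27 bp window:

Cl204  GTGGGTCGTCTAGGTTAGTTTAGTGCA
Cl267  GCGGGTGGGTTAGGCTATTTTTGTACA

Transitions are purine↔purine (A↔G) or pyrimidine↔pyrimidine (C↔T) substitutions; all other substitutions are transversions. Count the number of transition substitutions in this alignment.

4

Differing sites — 2:T/C (Ti); 7:C/G (Tv); 9:T/G (Tv); 10:C/T (Ti); 15:T/C (Ti); 18:G/T (Tv); 22:A/T (Tv); 25:G/A (Ti).
Of the 8 differences, 4 transitions and 4 transversions, so the answer is 4.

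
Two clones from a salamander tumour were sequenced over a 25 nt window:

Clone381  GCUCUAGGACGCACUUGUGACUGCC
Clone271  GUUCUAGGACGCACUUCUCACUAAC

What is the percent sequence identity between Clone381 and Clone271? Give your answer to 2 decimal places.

Differing sites — 2:C/U; 17:G/C; 19:G/C; 23:G/A; 24:C/A.
20 of the 25 sites match, so the percent identity is 20/25 × 100 = 80.00%.

80.00%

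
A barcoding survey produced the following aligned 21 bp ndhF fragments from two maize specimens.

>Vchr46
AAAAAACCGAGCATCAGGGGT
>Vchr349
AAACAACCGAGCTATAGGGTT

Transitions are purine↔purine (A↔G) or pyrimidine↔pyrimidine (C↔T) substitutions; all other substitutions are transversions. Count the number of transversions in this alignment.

The sequences differ at positions 4 (A/C, transversion), 13 (A/T, transversion), 14 (T/A, transversion), 15 (C/T, transition), 20 (G/T, transversion).
Of the 5 differences, 1 transition and 4 transversions, so the answer is 4.

4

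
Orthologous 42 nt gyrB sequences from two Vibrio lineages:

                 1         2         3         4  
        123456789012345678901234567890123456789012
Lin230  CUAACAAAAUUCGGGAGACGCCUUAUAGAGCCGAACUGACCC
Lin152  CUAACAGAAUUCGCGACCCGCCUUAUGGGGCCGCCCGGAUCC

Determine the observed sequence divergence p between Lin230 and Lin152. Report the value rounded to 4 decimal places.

The sequences differ at positions 7 (A/G), 14 (G/C), 17 (G/C), 18 (A/C), 27 (A/G), 29 (A/G), 34 (A/C), 35 (A/C), 37 (U/G), 40 (C/U).
There are 10 differences over 42 sites, so p = 10/42 = 0.2381.

0.2381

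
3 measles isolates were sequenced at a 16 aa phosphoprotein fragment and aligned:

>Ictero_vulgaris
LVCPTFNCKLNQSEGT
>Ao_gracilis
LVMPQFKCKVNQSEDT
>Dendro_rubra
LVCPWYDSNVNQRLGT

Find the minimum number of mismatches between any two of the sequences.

5

Pairwise Hamming distances:
  Ictero_vulgaris vs Ao_gracilis: 5
  Ictero_vulgaris vs Dendro_rubra: 8
  Ao_gracilis vs Dendro_rubra: 9
The smallest is 5, between Ictero_vulgaris and Ao_gracilis.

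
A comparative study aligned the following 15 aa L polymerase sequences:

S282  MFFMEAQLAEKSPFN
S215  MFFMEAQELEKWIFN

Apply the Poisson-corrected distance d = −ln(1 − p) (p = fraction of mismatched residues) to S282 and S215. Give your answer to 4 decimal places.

0.3102

Differing sites — 8:L/E; 9:A/L; 12:S/W; 13:P/I.
p = 4/15 = 0.266667.
d = −ln(1 − 0.266667) = −ln(0.733333) = 0.3102.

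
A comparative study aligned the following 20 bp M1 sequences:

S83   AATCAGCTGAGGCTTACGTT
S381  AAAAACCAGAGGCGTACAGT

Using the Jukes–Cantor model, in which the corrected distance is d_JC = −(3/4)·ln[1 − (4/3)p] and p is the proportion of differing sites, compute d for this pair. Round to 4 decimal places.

The sequences differ at positions 3 (T/A), 4 (C/A), 6 (G/C), 8 (T/A), 14 (T/G), 18 (G/A), 19 (T/G).
p = 7/20 = 0.350000.
d = −0.75 · ln(1 − (4/3)·0.350000) = −0.75 · ln(0.533333) = −0.75 · (-0.628609) = 0.4715.

0.4715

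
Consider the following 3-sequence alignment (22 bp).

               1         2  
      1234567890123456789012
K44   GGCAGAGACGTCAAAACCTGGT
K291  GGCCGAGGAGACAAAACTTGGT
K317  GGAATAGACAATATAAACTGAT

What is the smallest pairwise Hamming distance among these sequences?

5

Pairwise Hamming distances:
  K44 vs K291: 5
  K44 vs K317: 8
  K291 vs K317: 11
The smallest is 5, between K44 and K291.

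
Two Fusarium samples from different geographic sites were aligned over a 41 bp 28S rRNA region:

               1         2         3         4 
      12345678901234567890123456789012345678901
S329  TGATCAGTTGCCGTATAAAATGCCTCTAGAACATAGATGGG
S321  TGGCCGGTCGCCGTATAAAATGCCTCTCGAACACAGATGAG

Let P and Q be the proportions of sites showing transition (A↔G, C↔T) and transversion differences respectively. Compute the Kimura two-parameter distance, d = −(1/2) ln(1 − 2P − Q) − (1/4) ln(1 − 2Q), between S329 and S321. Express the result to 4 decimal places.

The sequences differ at positions 3 (A/G, transition), 4 (T/C, transition), 6 (A/G, transition), 9 (T/C, transition), 28 (A/C, transversion), 34 (T/C, transition), 40 (G/A, transition).
Of the 7 differences, 6 transitions and 1 transversion over 41 sites: P = 6/41 = 0.146341, Q = 1/41 = 0.024390.
d = −0.5·ln(0.682928) − 0.25·ln(0.951220) = −0.5·(-0.381366) − 0.25·(-0.050010) = 0.2032.

0.2032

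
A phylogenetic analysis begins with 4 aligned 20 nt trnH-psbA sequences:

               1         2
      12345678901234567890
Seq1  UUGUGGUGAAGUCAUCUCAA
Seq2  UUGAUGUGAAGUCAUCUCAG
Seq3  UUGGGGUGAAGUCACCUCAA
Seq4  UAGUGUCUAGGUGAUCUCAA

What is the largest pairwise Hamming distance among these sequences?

9

Pairwise Hamming distances:
  Seq1 vs Seq2: 3
  Seq1 vs Seq3: 2
  Seq1 vs Seq4: 6
  Seq2 vs Seq3: 4
  Seq2 vs Seq4: 9
  Seq3 vs Seq4: 8
The largest is 9, between Seq2 and Seq4.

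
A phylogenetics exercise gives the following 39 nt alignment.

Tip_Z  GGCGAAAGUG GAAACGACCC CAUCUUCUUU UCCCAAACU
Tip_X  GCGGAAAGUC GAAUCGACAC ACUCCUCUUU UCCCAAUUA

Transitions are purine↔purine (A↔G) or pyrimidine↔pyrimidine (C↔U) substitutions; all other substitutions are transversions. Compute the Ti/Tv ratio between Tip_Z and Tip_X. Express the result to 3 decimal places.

0.222

Differing sites — 2:G/C (Tv); 3:C/G (Tv); 10:G/C (Tv); 14:A/U (Tv); 19:C/A (Tv); 21:C/A (Tv); 22:A/C (Tv); 25:U/C (Ti); 37:A/U (Tv); 38:C/U (Ti); 39:U/A (Tv).
Of the 11 differences, 2 transitions and 9 transversions, so Ti/Tv = 2/9 = 0.222.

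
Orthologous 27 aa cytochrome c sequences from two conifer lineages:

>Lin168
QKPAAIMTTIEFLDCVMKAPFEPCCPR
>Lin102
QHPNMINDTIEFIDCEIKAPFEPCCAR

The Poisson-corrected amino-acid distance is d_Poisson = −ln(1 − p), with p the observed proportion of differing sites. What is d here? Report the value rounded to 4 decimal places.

Mismatches occur at site 2 (K/H), site 4 (A/N), site 5 (A/M), site 7 (M/N), site 8 (T/D), site 13 (L/I), site 16 (V/E), site 17 (M/I), site 26 (P/A).
p = 9/27 = 0.333333.
d = −ln(1 − 0.333333) = −ln(0.666667) = 0.4055.

0.4055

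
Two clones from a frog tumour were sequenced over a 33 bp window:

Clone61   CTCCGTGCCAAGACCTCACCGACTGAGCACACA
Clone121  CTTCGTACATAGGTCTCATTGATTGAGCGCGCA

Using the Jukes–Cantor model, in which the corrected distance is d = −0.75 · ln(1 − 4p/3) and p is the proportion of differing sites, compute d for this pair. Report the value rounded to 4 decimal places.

0.4408

Mismatches occur at site 3 (C↔T), site 7 (G↔A), site 9 (C↔A), site 10 (A↔T), site 13 (A↔G), site 14 (C↔T), site 19 (C↔T), site 20 (C↔T), site 23 (C↔T), site 29 (A↔G), site 31 (A↔G).
p = 11/33 = 0.333333.
d = −0.75 · ln(1 − (4/3)·0.333333) = −0.75 · ln(0.555556) = −0.75 · (-0.587786) = 0.4408.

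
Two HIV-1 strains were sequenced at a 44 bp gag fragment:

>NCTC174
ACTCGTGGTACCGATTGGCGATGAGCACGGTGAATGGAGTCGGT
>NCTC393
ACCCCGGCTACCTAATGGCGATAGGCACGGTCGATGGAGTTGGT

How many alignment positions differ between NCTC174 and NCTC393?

11

Mismatches occur at site 3 (T↔C), site 5 (G↔C), site 6 (T↔G), site 8 (G↔C), site 13 (G↔T), site 15 (T↔A), site 23 (G↔A), site 24 (A↔G), site 32 (G↔C), site 33 (A↔G), site 41 (C↔T).
That gives 11 mismatches out of 44 aligned sites, so the Hamming distance is 11.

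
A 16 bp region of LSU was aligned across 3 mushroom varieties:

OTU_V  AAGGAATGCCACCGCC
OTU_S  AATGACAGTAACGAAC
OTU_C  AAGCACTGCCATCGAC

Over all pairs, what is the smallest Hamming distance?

Pairwise Hamming distances:
  OTU_V vs OTU_S: 8
  OTU_V vs OTU_C: 4
  OTU_S vs OTU_C: 8
The smallest is 4, between OTU_V and OTU_C.

4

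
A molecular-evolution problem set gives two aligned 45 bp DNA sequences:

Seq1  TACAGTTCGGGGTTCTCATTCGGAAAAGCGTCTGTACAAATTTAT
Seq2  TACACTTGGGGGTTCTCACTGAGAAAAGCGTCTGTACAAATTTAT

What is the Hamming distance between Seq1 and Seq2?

5

Mismatches occur at site 5 (G→C), site 8 (C→G), site 19 (T→C), site 21 (C→G), site 22 (G→A).
That gives 5 mismatches out of 45 aligned sites, so the Hamming distance is 5.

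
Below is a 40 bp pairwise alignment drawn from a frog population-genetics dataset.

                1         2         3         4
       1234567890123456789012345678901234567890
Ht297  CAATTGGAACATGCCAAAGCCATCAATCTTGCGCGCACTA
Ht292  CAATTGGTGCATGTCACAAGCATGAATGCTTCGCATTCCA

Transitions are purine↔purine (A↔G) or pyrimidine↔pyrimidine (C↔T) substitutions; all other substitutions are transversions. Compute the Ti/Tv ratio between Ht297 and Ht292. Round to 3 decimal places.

Differing sites — 8:A/T (Tv); 9:A/G (Ti); 14:C/T (Ti); 17:A/C (Tv); 19:G/A (Ti); 20:C/G (Tv); 24:C/G (Tv); 28:C/G (Tv); 29:T/C (Ti); 31:G/T (Tv); 35:G/A (Ti); 36:C/T (Ti); 37:A/T (Tv); 39:T/C (Ti).
Of the 14 differences, 7 transitions and 7 transversions, so Ti/Tv = 7/7 = 1.000.

1.000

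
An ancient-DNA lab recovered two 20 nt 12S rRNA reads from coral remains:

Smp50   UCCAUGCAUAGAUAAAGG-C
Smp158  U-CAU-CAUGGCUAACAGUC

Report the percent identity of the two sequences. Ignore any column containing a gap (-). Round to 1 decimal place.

Excluding the 3 gap columns leaves 17 comparable sites.
Mismatches occur at site 10 (A/G), site 12 (A/C), site 16 (A/C), site 17 (G/A).
13 of the 17 comparable sites match, so the percent identity is 13/17 × 100 = 76.5%.

76.5%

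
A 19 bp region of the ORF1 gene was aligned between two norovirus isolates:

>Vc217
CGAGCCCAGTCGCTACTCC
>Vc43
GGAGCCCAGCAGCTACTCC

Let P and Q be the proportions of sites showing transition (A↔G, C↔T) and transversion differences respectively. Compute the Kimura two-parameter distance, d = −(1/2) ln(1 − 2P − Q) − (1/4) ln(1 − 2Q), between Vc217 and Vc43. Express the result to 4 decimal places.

Mismatches occur at site 1 (C↔G, transversion), site 10 (T↔C, transition), site 11 (C↔A, transversion).
Of the 3 differences, 1 transition and 2 transversions over 19 sites: P = 1/19 = 0.052632, Q = 2/19 = 0.105263.
d = −0.5·ln(0.789473) − 0.25·ln(0.789474) = −0.5·(-0.236390) − 0.25·(-0.236388) = 0.1773.

0.1773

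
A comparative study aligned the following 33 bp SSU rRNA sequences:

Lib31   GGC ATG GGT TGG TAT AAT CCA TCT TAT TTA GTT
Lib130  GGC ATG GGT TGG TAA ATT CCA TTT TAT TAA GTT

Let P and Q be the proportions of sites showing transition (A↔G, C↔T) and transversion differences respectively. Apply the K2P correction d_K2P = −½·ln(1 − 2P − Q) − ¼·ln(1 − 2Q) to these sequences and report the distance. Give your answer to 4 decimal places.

0.1323

Differing sites — 15:T/A (Tv); 17:A/T (Tv); 23:C/T (Ti); 29:T/A (Tv).
Of the 4 differences, 1 transition and 3 transversions over 33 sites: P = 1/33 = 0.030303, Q = 3/33 = 0.090909.
d = −0.5·ln(0.848485) − 0.25·ln(0.818182) = −0.5·(-0.164303) − 0.25·(-0.200670) = 0.1323.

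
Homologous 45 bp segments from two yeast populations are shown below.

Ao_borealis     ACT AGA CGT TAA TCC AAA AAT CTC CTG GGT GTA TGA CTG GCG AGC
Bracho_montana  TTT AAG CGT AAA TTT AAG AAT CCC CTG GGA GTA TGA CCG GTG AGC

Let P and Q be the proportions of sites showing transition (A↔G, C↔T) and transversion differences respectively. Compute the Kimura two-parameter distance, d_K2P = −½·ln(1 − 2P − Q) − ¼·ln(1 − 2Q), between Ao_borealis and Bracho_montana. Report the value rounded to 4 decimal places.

0.3501

The sequences differ at positions 1 (A/T, transversion), 2 (C/T, transition), 5 (G/A, transition), 6 (A/G, transition), 10 (T/A, transversion), 14 (C/T, transition), 15 (C/T, transition), 18 (A/G, transition), 23 (T/C, transition), 30 (T/A, transversion), 38 (T/C, transition), 41 (C/T, transition).
Of the 12 differences, 9 transitions and 3 transversions over 45 sites: P = 9/45 = 0.200000, Q = 3/45 = 0.066667.
d = −0.5·ln(0.533333) − 0.25·ln(0.866666) = −0.5·(-0.628609) − 0.25·(-0.143102) = 0.3501.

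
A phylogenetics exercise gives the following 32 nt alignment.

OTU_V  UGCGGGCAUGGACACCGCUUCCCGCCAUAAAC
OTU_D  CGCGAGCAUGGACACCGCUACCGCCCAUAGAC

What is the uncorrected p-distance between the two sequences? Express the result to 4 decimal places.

0.1875

The sequences differ at positions 1 (U/C), 5 (G/A), 20 (U/A), 23 (C/G), 24 (G/C), 30 (A/G).
There are 6 differences over 32 sites, so p = 6/32 = 0.1875.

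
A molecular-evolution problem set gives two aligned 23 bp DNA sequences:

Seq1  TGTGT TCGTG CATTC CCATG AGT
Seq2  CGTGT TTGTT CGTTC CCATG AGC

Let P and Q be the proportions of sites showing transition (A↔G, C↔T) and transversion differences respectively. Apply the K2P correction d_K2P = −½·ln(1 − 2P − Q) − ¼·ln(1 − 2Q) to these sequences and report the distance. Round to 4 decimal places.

0.2710

Differing sites — 1:T/C (Ti); 7:C/T (Ti); 10:G/T (Tv); 12:A/G (Ti); 23:T/C (Ti).
Of the 5 differences, 4 transitions and 1 transversion over 23 sites: P = 4/23 = 0.173913, Q = 1/23 = 0.043478.
d = −0.5·ln(0.608696) − 0.25·ln(0.913044) = −0.5·(-0.496436) − 0.25·(-0.090971) = 0.2710.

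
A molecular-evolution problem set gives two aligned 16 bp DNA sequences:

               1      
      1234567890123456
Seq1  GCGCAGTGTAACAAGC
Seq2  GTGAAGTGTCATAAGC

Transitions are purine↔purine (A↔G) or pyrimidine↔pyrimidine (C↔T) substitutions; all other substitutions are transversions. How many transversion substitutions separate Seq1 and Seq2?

Mismatches occur at site 2 (C↔T, transition), site 4 (C↔A, transversion), site 10 (A↔C, transversion), site 12 (C↔T, transition).
Of the 4 differences, 2 transitions and 2 transversions, so the answer is 2.

2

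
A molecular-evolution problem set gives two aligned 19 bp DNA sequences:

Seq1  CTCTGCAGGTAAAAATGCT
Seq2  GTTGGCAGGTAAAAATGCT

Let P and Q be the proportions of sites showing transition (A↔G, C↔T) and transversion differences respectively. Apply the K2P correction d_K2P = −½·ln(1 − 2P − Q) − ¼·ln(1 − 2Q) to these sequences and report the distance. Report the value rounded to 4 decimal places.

Mismatches occur at site 1 (C↔G, transversion), site 3 (C↔T, transition), site 4 (T↔G, transversion).
Of the 3 differences, 1 transition and 2 transversions over 19 sites: P = 1/19 = 0.052632, Q = 2/19 = 0.105263.
d = −0.5·ln(0.789473) − 0.25·ln(0.789474) = −0.5·(-0.236390) − 0.25·(-0.236388) = 0.1773.

0.1773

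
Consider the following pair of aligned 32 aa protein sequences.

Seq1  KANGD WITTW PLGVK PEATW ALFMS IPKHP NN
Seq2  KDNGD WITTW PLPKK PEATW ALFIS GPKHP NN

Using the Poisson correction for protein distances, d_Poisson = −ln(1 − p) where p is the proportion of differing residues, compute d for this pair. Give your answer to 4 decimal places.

0.1699

The sequences differ at positions 2 (A/D), 13 (G/P), 14 (V/K), 24 (M/I), 26 (I/G).
p = 5/32 = 0.156250.
d = −ln(1 − 0.156250) = −ln(0.843750) = 0.1699.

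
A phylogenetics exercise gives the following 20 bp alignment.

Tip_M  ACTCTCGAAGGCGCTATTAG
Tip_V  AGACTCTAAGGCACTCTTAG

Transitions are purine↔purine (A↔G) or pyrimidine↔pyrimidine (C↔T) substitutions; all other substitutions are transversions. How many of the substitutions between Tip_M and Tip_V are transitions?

1

The sequences differ at positions 2 (C/G, transversion), 3 (T/A, transversion), 7 (G/T, transversion), 13 (G/A, transition), 16 (A/C, transversion).
Of the 5 differences, 1 transition and 4 transversions, so the answer is 1.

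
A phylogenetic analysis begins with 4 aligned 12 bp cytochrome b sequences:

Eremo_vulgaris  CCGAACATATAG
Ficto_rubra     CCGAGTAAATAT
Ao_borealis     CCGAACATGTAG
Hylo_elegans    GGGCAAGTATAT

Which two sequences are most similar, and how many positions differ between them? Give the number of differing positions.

Pairwise Hamming distances:
  Eremo_vulgaris vs Ficto_rubra: 4
  Eremo_vulgaris vs Ao_borealis: 1
  Eremo_vulgaris vs Hylo_elegans: 6
  Ficto_rubra vs Ao_borealis: 5
  Ficto_rubra vs Hylo_elegans: 7
  Ao_borealis vs Hylo_elegans: 7
The smallest is 1, between Eremo_vulgaris and Ao_borealis.

1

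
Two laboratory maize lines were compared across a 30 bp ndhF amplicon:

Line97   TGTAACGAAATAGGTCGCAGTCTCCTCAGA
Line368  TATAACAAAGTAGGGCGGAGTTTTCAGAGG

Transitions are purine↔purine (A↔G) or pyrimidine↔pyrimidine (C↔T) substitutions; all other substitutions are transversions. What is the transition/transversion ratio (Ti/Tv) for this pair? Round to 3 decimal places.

Differing sites — 2:G/A (Ti); 7:G/A (Ti); 10:A/G (Ti); 15:T/G (Tv); 18:C/G (Tv); 22:C/T (Ti); 24:C/T (Ti); 26:T/A (Tv); 27:C/G (Tv); 30:A/G (Ti).
Of the 10 differences, 6 transitions and 4 transversions, so Ti/Tv = 6/4 = 1.500.

1.500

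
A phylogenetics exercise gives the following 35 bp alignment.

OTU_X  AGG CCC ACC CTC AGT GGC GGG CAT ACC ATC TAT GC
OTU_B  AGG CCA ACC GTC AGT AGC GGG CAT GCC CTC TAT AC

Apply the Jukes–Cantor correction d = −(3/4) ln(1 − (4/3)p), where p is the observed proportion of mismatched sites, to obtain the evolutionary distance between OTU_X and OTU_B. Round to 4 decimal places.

The sequences differ at positions 6 (C/A), 10 (C/G), 16 (G/A), 25 (A/G), 28 (A/C), 34 (G/A).
p = 6/35 = 0.171429.
d = −0.75 · ln(1 − (4/3)·0.171429) = −0.75 · ln(0.771428) = −0.75 · (-0.259512) = 0.1946.

0.1946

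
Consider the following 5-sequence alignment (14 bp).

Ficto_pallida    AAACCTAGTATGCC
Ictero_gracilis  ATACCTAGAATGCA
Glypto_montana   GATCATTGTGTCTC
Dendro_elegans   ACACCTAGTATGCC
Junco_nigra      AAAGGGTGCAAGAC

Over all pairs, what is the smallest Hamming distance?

Pairwise Hamming distances:
  Ficto_pallida vs Ictero_gracilis: 3
  Ficto_pallida vs Glypto_montana: 7
  Ficto_pallida vs Dendro_elegans: 1
  Ficto_pallida vs Junco_nigra: 7
  Ictero_gracilis vs Glypto_montana: 10
  Ictero_gracilis vs Dendro_elegans: 3
  Ictero_gracilis vs Junco_nigra: 9
  Glypto_montana vs Dendro_elegans: 8
  Glypto_montana vs Junco_nigra: 10
  Dendro_elegans vs Junco_nigra: 8
The smallest is 1, between Ficto_pallida and Dendro_elegans.

1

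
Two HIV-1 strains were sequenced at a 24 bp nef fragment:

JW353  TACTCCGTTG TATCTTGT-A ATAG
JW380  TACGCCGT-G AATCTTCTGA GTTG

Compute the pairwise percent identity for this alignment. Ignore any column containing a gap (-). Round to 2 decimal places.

77.27%

Excluding the 2 gap columns leaves 22 comparable sites.
Mismatches occur at site 4 (T↔G), site 11 (T↔A), site 17 (G↔C), site 21 (A↔G), site 23 (A↔T).
17 of the 22 comparable sites match, so the percent identity is 17/22 × 100 = 77.27%.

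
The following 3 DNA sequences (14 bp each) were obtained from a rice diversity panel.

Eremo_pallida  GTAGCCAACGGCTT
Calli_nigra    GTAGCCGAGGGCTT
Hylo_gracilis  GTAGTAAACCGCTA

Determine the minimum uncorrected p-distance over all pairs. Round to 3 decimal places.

0.143

Pairwise Hamming distances:
  Eremo_pallida vs Calli_nigra: 2
  Eremo_pallida vs Hylo_gracilis: 4
  Calli_nigra vs Hylo_gracilis: 6
The smallest is 2 mismatches, between Eremo_pallida and Calli_nigra; p = 2/14 = 0.143.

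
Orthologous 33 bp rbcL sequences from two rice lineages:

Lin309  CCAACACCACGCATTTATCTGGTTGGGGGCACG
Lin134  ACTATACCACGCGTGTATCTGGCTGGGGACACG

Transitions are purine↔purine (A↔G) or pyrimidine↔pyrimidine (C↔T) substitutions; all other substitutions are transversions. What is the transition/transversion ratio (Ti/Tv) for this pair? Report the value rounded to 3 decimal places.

The sequences differ at positions 1 (C/A, transversion), 3 (A/T, transversion), 5 (C/T, transition), 13 (A/G, transition), 15 (T/G, transversion), 23 (T/C, transition), 29 (G/A, transition).
Of the 7 differences, 4 transitions and 3 transversions, so Ti/Tv = 4/3 = 1.333.

1.333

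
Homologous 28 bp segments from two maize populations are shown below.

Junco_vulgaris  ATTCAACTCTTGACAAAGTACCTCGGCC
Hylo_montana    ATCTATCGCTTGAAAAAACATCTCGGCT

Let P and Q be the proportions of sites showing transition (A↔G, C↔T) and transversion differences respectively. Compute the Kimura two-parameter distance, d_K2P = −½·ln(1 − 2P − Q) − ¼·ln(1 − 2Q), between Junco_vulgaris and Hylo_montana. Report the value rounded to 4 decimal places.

The sequences differ at positions 3 (T/C, transition), 4 (C/T, transition), 6 (A/T, transversion), 8 (T/G, transversion), 14 (C/A, transversion), 18 (G/A, transition), 19 (T/C, transition), 21 (C/T, transition), 28 (C/T, transition).
Of the 9 differences, 6 transitions and 3 transversions over 28 sites: P = 6/28 = 0.214286, Q = 3/28 = 0.107143.
d = −0.5·ln(0.464285) − 0.25·ln(0.785714) = −0.5·(-0.767257) − 0.25·(-0.241162) = 0.4439.

0.4439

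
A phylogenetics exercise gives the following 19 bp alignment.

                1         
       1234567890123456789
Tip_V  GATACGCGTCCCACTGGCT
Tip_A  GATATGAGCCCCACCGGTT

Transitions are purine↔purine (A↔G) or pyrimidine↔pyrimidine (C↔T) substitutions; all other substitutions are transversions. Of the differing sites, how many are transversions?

Mismatches occur at site 5 (C/T, transition), site 7 (C/A, transversion), site 9 (T/C, transition), site 15 (T/C, transition), site 18 (C/T, transition).
Of the 5 differences, 4 transitions and 1 transversion, so the answer is 1.

1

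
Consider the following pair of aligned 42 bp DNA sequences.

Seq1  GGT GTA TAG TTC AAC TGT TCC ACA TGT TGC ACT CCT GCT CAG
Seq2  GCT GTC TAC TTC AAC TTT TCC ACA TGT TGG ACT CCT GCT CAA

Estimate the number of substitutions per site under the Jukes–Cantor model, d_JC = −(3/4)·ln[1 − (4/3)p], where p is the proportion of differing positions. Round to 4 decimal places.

Mismatches occur at site 2 (G→C), site 6 (A→C), site 9 (G→C), site 17 (G→T), site 30 (C→G), site 42 (G→A).
p = 6/42 = 0.142857.
d = −0.75 · ln(1 − (4/3)·0.142857) = −0.75 · ln(0.809524) = −0.75 · (-0.211309) = 0.1585.

0.1585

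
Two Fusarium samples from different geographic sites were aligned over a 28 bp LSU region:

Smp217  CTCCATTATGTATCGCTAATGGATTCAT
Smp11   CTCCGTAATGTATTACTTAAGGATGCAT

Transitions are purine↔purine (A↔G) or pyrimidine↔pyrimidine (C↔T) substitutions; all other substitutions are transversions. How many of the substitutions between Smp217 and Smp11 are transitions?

Differing sites — 5:A/G (Ti); 7:T/A (Tv); 14:C/T (Ti); 15:G/A (Ti); 18:A/T (Tv); 20:T/A (Tv); 25:T/G (Tv).
Of the 7 differences, 3 transitions and 4 transversions, so the answer is 3.

3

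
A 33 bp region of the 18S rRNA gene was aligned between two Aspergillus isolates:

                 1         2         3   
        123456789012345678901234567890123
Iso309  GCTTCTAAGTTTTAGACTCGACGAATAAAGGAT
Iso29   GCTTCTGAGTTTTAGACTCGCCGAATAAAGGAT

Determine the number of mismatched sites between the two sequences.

2

The sequences differ at positions 7 (A/G), 21 (A/C).
That gives 2 mismatches out of 33 aligned sites, so the Hamming distance is 2.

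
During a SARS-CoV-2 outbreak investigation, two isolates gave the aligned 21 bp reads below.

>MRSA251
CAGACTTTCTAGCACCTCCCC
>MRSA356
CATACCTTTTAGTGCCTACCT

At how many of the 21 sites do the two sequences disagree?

Mismatches occur at site 3 (G/T), site 6 (T/C), site 9 (C/T), site 13 (C/T), site 14 (A/G), site 18 (C/A), site 21 (C/T).
That gives 7 mismatches out of 21 aligned sites, so the Hamming distance is 7.

7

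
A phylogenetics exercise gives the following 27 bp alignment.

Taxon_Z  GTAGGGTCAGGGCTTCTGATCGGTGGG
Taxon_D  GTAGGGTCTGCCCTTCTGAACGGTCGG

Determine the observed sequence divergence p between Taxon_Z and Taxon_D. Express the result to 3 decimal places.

Differing sites — 9:A/T; 11:G/C; 12:G/C; 20:T/A; 25:G/C.
There are 5 differences over 27 sites, so p = 5/27 = 0.185.

0.185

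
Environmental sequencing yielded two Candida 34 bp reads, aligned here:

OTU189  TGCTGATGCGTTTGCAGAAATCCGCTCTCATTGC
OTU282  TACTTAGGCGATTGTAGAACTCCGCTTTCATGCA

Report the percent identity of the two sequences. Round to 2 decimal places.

The sequences differ at positions 2 (G/A), 5 (G/T), 7 (T/G), 11 (T/A), 15 (C/T), 20 (A/C), 27 (C/T), 32 (T/G), 33 (G/C), 34 (C/A).
24 of the 34 sites match, so the percent identity is 24/34 × 100 = 70.59%.

70.59%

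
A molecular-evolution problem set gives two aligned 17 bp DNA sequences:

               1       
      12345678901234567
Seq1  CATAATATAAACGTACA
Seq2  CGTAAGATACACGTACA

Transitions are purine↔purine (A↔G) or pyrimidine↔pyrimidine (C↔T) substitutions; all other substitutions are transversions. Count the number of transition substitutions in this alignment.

1

Differing sites — 2:A/G (Ti); 6:T/G (Tv); 10:A/C (Tv).
Of the 3 differences, 1 transition and 2 transversions, so the answer is 1.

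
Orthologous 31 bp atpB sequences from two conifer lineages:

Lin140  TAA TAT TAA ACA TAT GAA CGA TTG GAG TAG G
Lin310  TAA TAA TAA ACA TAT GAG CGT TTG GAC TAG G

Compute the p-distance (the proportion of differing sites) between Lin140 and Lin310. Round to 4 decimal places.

Differing sites — 6:T/A; 18:A/G; 21:A/T; 27:G/C.
There are 4 differences over 31 sites, so p = 4/31 = 0.1290.

0.1290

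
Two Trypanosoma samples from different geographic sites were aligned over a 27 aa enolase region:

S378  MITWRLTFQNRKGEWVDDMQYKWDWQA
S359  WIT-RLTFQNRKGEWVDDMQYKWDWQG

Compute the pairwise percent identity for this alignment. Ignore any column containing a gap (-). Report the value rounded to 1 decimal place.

92.3%

Excluding the 1 gap column leaves 26 comparable sites.
Mismatches occur at site 1 (M↔W), site 27 (A↔G).
24 of the 26 comparable sites match, so the percent identity is 24/26 × 100 = 92.3%.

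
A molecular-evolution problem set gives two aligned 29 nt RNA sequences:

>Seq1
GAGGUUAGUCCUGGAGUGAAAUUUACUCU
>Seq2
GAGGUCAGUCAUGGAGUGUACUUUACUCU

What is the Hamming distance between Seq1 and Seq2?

Mismatches occur at site 6 (U→C), site 11 (C→A), site 19 (A→U), site 21 (A→C).
That gives 4 mismatches out of 29 aligned sites, so the Hamming distance is 4.

4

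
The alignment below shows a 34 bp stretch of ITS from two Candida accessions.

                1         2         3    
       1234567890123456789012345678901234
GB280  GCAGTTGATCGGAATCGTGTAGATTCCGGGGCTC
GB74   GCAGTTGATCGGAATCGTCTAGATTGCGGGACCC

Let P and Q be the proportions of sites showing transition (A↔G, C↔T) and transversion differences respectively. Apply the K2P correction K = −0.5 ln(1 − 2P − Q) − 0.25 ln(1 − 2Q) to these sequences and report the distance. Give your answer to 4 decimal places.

Differing sites — 19:G/C (Tv); 26:C/G (Tv); 31:G/A (Ti); 33:T/C (Ti).
Of the 4 differences, 2 transitions and 2 transversions over 34 sites: P = 2/34 = 0.058824, Q = 2/34 = 0.058824.
d = −0.5·ln(0.823528) − 0.25·ln(0.882352) = −0.5·(-0.194158) − 0.25·(-0.125164) = 0.1284.

0.1284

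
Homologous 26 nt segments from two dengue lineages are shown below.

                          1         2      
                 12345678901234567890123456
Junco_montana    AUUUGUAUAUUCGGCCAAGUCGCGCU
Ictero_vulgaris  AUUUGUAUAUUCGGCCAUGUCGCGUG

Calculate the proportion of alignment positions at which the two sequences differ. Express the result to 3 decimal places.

Mismatches occur at site 18 (A/U), site 25 (C/U), site 26 (U/G).
There are 3 differences over 26 sites, so p = 3/26 = 0.115.

0.115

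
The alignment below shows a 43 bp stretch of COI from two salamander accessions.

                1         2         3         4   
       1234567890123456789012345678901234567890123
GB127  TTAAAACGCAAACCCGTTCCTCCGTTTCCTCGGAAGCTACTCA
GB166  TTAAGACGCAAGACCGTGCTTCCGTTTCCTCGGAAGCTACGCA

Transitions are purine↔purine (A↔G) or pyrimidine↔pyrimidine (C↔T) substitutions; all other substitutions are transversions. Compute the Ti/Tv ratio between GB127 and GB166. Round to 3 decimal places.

1.000

Mismatches occur at site 5 (A→G, transition), site 12 (A→G, transition), site 13 (C→A, transversion), site 18 (T→G, transversion), site 20 (C→T, transition), site 41 (T→G, transversion).
Of the 6 differences, 3 transitions and 3 transversions, so Ti/Tv = 3/3 = 1.000.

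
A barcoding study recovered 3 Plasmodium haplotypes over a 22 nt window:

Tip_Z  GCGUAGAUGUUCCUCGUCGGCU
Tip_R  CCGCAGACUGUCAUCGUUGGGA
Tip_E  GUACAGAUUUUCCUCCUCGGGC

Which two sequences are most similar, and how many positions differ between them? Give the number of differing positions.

Pairwise Hamming distances:
  Tip_Z vs Tip_R: 9
  Tip_Z vs Tip_E: 7
  Tip_R vs Tip_E: 9
The smallest is 7, between Tip_Z and Tip_E.

7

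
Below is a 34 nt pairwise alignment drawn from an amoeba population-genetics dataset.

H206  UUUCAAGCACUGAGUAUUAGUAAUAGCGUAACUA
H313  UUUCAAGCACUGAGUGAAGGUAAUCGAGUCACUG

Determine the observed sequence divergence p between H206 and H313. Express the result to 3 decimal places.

The sequences differ at positions 16 (A/G), 17 (U/A), 18 (U/A), 19 (A/G), 25 (A/C), 27 (C/A), 30 (A/C), 34 (A/G).
There are 8 differences over 34 sites, so p = 8/34 = 0.235.

0.235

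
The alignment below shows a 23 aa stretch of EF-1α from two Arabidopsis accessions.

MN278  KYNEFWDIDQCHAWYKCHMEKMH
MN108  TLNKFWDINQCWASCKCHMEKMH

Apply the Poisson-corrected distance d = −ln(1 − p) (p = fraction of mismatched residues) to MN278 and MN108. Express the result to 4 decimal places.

The sequences differ at positions 1 (K/T), 2 (Y/L), 4 (E/K), 9 (D/N), 12 (H/W), 14 (W/S), 15 (Y/C).
p = 7/23 = 0.304348.
d = −ln(1 − 0.304348) = −ln(0.695652) = 0.3629.

0.3629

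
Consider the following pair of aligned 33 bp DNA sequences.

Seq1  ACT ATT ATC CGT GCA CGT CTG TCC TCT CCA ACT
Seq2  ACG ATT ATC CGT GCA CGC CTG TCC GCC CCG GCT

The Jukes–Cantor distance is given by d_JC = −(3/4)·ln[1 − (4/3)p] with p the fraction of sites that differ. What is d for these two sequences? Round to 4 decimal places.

0.2082

Differing sites — 3:T/G; 18:T/C; 25:T/G; 27:T/C; 30:A/G; 31:A/G.
p = 6/33 = 0.181818.
d = −0.75 · ln(1 − (4/3)·0.181818) = −0.75 · ln(0.757576) = −0.75 · (-0.277631) = 0.2082.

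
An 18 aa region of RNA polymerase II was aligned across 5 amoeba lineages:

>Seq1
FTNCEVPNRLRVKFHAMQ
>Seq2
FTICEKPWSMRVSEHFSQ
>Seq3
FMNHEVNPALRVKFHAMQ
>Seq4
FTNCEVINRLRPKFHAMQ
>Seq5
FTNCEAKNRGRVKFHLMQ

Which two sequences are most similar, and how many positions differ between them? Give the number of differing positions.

2

Pairwise Hamming distances:
  Seq1 vs Seq2: 9
  Seq1 vs Seq3: 5
  Seq1 vs Seq4: 2
  Seq1 vs Seq5: 4
  Seq2 vs Seq3: 12
  Seq2 vs Seq4: 11
  Seq2 vs Seq5: 10
  Seq3 vs Seq4: 6
  Seq3 vs Seq5: 8
  Seq4 vs Seq5: 5
The smallest is 2, between Seq1 and Seq4.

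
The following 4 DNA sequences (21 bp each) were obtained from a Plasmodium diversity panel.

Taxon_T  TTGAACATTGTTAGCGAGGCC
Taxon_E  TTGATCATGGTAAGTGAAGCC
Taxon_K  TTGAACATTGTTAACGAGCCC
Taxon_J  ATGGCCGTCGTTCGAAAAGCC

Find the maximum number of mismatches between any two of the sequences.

Pairwise Hamming distances:
  Taxon_T vs Taxon_E: 5
  Taxon_T vs Taxon_K: 2
  Taxon_T vs Taxon_J: 9
  Taxon_E vs Taxon_K: 7
  Taxon_E vs Taxon_J: 9
  Taxon_K vs Taxon_J: 11
The largest is 11, between Taxon_K and Taxon_J.

11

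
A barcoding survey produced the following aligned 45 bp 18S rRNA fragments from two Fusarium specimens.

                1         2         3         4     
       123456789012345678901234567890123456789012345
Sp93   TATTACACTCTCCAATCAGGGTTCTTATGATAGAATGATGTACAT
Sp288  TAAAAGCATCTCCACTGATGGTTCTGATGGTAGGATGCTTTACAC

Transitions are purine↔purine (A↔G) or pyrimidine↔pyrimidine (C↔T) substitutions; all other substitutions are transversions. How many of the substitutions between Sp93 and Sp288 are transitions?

3

The sequences differ at positions 3 (T/A, transversion), 4 (T/A, transversion), 6 (C/G, transversion), 7 (A/C, transversion), 8 (C/A, transversion), 15 (A/C, transversion), 17 (C/G, transversion), 19 (G/T, transversion), 26 (T/G, transversion), 30 (A/G, transition), 34 (A/G, transition), 38 (A/C, transversion), 40 (G/T, transversion), 45 (T/C, transition).
Of the 14 differences, 3 transitions and 11 transversions, so the answer is 3.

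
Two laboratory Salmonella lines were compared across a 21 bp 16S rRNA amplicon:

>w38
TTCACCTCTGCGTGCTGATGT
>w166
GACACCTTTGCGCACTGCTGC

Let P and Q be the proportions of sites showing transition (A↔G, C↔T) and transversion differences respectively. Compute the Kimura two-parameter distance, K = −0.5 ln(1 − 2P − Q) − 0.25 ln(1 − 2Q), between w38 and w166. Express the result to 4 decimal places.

The sequences differ at positions 1 (T/G, transversion), 2 (T/A, transversion), 8 (C/T, transition), 13 (T/C, transition), 14 (G/A, transition), 18 (A/C, transversion), 21 (T/C, transition).
Of the 7 differences, 4 transitions and 3 transversions over 21 sites: P = 4/21 = 0.190476, Q = 3/21 = 0.142857.
d = −0.5·ln(0.476191) − 0.25·ln(0.714286) = −0.5·(-0.741936) − 0.25·(-0.336472) = 0.4551.

0.4551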